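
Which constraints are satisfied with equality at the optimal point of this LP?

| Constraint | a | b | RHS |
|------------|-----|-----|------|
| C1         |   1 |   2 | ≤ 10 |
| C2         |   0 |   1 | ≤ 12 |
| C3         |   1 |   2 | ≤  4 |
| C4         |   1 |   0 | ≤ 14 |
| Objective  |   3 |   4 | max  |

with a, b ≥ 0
Optimal: a = 4, b = 0
Binding: C3, b ≥ 0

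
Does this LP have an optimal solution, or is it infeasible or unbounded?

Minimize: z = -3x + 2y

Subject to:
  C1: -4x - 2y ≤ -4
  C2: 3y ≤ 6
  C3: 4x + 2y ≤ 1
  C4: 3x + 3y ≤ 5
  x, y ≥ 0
C3 requires 4x + 2y ≤ 1, while C1 (-4x - 2y ≤ -4) is equivalent to 4x + 2y ≥ 4. Together they would need 4 ≤ 4x + 2y ≤ 1, which is impossible since 4 > 1. No point satisfies all constraints.

Infeasible: no point satisfies all constraints simultaneously.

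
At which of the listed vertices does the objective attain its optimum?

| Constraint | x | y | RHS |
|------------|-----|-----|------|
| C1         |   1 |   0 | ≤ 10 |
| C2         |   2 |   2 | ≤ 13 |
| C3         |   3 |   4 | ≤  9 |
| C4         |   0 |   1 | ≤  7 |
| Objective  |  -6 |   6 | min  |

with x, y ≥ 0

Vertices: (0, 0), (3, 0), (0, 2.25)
Evaluating z = -6x + 6y at each vertex:
  (0, 0): z = 0
  (3, 0): z = -18
  (0, 2.25): z = 13.5

The smallest value is z = -18, attained at (3, 0).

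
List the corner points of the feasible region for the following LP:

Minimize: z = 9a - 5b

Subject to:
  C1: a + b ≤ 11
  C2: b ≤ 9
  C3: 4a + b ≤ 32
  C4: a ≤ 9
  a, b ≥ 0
Each vertex is the intersection of two constraint boundaries that also satisfies all remaining constraints:
  a = 0 and b = 0 → (0, 0)
  4a + b = 32 and b = 0 → (8, 0)
  a + b = 11 and 4a + b = 32 → (7, 4)
  a + b = 11 and b = 9 → (2, 9)
  b = 9 and a = 0 → (0, 9)

Vertices: (0, 0), (8, 0), (7, 4), (2, 9), (0, 9)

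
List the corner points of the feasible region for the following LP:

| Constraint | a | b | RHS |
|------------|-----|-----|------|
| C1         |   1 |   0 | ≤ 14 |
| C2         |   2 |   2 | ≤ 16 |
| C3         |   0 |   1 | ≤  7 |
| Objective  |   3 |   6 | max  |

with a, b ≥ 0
Each vertex is the intersection of two constraint boundaries that also satisfies all remaining constraints:
  a = 0 and b = 0 → (0, 0)
  2a + 2b = 16 and b = 0 → (8, 0)
  2a + 2b = 16 and b = 7 → (1, 7)
  b = 7 and a = 0 → (0, 7)

Vertices: (0, 0), (8, 0), (1, 7), (0, 7)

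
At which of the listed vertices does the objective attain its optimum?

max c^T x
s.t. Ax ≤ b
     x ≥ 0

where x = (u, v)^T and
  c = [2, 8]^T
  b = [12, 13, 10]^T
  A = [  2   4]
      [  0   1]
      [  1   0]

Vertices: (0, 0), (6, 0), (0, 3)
(0, 3) with z = 24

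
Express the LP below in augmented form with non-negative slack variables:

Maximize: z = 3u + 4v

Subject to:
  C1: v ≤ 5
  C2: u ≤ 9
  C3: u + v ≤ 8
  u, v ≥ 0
max z = 3u + 4v

s.t.
  v + s1 = 5
  u + s2 = 9
  u + v + s3 = 8
  u, v, s1, s2, s3 ≥ 0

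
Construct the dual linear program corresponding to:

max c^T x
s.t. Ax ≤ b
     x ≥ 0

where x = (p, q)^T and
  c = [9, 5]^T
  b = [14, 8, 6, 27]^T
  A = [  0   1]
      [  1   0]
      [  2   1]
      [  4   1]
Minimize: z = 14y1 + 8y2 + 6y3 + 27y4

Subject to:
  C1: -y2 - 2y3 - 4y4 ≤ -9
  C2: -y1 - y3 - y4 ≤ -5
  y1, y2, y3, y4 ≥ 0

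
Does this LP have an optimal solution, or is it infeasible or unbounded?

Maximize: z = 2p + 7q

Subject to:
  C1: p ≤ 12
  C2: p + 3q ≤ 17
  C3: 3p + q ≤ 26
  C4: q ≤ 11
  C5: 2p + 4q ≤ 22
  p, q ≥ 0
The point (0, 5.5) satisfies every constraint, so the LP is feasible; the constraints give p ≤ 12 and q ≤ 11, which with p, q ≥ 0 keep the feasible region inside a bounded box. A feasible, bounded LP attains a finite optimum at a vertex.

Bounded optimum: z* = 38.5 at (0, 5.5).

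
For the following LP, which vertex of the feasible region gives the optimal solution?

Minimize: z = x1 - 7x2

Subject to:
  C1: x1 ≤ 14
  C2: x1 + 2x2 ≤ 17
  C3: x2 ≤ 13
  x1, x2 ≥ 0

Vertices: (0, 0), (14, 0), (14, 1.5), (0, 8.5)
Evaluating z = x1 - 7x2 at each vertex:
  (0, 0): z = 0
  (14, 0): z = 14
  (14, 1.5): z = 3.5
  (0, 8.5): z = -59.5

The smallest value is z = -59.5, attained at (0, 8.5).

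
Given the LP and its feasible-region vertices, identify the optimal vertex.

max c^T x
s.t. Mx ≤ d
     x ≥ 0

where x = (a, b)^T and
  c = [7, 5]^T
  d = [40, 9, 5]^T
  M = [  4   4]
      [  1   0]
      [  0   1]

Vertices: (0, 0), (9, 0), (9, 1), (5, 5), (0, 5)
(9, 1) with z = 68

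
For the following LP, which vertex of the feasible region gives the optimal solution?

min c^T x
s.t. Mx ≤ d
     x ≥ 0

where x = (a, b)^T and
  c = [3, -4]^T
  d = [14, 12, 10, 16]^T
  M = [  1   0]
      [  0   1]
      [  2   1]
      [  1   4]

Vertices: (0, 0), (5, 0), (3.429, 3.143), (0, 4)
Evaluating z = 3a - 4b at each vertex:
  (0, 0): z = 0
  (5, 0): z = 15
  (3.429, 3.143): z = -2.286
  (0, 4): z = -16

The smallest value is z = -16, attained at (0, 4).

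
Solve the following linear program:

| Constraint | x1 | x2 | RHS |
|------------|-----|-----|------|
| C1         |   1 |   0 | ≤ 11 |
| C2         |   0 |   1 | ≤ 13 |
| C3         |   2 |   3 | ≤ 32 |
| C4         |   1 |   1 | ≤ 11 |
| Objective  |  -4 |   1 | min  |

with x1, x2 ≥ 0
Each vertex is the intersection of two constraint boundaries that also satisfies all remaining constraints:
  x1 = 0 and x2 = 0 → (0, 0)
  x1 = 11 and x1 + x2 = 11 → (11, 0)
  2x1 + 3x2 = 32 and x1 + x2 = 11 → (1, 10)
  2x1 + 3x2 = 32 and x1 = 0 → (0, 10.67)

Evaluating z = -4x1 + x2 at each vertex:
  (0, 0): z = 0
  (11, 0): z = -44
  (1, 10): z = 6
  (0, 10.67): z = 10.67

The minimum is at (11, 0) with z = -44.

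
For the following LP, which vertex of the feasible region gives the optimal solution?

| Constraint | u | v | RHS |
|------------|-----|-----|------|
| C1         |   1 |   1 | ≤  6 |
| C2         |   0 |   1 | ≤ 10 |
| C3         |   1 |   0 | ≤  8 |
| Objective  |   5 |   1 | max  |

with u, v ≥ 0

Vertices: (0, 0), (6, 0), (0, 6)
Evaluating z = 5u + v at each vertex:
  (0, 0): z = 0
  (6, 0): z = 30
  (0, 6): z = 6

The largest value is z = 30, attained at (6, 0).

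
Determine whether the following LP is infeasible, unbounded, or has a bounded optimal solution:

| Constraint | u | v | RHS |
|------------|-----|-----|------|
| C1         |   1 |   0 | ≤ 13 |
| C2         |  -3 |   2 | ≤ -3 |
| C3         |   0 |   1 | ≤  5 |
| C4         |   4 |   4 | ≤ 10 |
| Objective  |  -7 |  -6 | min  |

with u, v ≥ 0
The point (2.5, 0) satisfies every constraint, so the LP is feasible; the constraints give u ≤ 13 and v ≤ 5, which with u, v ≥ 0 keep the feasible region inside a bounded box. A feasible, bounded LP attains a finite optimum at a vertex.

Evaluating z = -7u - 6v at each vertex:
  (1, 0): z = -7
  (2.5, 0): z = -17.5
  (1.6, 0.9): z = -16.6

Bounded optimum: z* = -17.5 at (2.5, 0).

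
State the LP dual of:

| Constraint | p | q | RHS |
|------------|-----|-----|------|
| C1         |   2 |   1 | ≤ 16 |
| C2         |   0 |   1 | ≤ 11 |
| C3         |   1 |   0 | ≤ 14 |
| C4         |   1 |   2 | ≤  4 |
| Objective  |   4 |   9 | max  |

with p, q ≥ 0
Minimize: z = 16y1 + 11y2 + 14y3 + 4y4

Subject to:
  C1: -2y1 - y3 - y4 ≤ -4
  C2: -y1 - y2 - 2y4 ≤ -9
  y1, y2, y3, y4 ≥ 0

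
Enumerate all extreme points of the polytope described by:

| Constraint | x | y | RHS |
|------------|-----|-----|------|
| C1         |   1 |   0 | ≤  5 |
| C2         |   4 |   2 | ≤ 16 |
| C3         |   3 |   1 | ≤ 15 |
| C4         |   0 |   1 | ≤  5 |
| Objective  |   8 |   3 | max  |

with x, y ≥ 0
Each vertex is the intersection of two constraint boundaries that also satisfies all remaining constraints:
  x = 0 and y = 0 → (0, 0)
  4x + 2y = 16 and y = 0 → (4, 0)
  4x + 2y = 16 and y = 5 → (1.5, 5)
  y = 5 and x = 0 → (0, 5)

Vertices: (0, 0), (4, 0), (1.5, 5), (0, 5)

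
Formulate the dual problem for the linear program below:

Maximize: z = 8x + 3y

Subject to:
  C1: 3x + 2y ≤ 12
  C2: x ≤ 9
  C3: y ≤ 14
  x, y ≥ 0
Minimize: z = 12y1 + 9y2 + 14y3

Subject to:
  C1: -3y1 - y2 ≤ -8
  C2: -2y1 - y3 ≤ -3
  y1, y2, y3 ≥ 0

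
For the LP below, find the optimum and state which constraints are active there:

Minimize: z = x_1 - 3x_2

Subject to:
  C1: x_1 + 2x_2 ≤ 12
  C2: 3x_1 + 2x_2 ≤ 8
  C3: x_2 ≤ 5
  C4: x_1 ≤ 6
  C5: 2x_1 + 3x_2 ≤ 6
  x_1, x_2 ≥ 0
Optimal: x_1 = 0, x_2 = 2
Binding: C5, x_1 ≥ 0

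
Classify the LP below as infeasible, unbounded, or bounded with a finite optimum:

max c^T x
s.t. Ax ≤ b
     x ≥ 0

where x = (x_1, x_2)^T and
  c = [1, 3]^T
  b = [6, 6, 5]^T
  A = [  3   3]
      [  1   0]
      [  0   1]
The point (0, 2) satisfies every constraint, so the LP is feasible; the constraints give x_1 ≤ 6 and x_2 ≤ 5, which with x_1, x_2 ≥ 0 keep the feasible region inside a bounded box. A feasible, bounded LP attains a finite optimum at a vertex.

Evaluating z = x_1 + 3x_2 at each vertex:
  (0, 0): z = 0
  (2, 0): z = 2
  (0, 2): z = 6

Feasible with finite optimum z* = 6 at (0, 2).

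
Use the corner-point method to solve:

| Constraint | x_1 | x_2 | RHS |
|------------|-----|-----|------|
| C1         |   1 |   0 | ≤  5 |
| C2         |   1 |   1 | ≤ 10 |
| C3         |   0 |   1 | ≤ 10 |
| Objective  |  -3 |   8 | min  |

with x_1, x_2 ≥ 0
x_1 = 5, x_2 = 0, z = -15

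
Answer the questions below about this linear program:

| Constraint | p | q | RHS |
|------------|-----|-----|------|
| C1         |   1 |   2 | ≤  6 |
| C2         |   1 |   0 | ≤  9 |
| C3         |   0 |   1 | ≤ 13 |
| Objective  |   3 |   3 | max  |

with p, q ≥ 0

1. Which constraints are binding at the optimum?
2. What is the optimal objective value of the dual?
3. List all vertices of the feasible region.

1. C1, q ≥ 0
2. 18 (by strong duality, equal to the primal optimum)
3. (0, 0), (6, 0), (0, 3)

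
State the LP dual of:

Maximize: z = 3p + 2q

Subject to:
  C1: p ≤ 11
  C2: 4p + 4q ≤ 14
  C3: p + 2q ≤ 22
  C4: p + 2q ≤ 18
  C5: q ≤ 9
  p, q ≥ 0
Minimize: z = 11y1 + 14y2 + 22y3 + 18y4 + 9y5

Subject to:
  C1: -y1 - 4y2 - y3 - y4 ≤ -3
  C2: -4y2 - 2y3 - 2y4 - y5 ≤ -2
  y1, y2, y3, y4, y5 ≥ 0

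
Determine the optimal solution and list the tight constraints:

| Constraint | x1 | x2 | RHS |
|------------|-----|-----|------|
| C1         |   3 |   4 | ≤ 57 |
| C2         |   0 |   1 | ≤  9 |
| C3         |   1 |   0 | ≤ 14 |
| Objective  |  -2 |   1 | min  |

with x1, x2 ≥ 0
Optimal: x1 = 14, x2 = 0
Slack at optimum:
  C1: slack = 15
  C2: slack = 9
  C3: slack = 0 (binding)
  x1 ≥ 0: x1 = 14
  x2 ≥ 0: x2 = 0 (binding)
Binding constraints: C3, x2 ≥ 0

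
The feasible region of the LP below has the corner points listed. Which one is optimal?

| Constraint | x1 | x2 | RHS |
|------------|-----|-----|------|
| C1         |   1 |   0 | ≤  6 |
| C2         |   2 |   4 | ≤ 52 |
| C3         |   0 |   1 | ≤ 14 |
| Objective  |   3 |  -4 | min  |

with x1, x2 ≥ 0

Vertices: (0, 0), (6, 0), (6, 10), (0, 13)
Evaluating z = 3x1 - 4x2 at each vertex:
  (0, 0): z = 0
  (6, 0): z = 18
  (6, 10): z = -22
  (0, 13): z = -52

The smallest value is z = -52, attained at (0, 13).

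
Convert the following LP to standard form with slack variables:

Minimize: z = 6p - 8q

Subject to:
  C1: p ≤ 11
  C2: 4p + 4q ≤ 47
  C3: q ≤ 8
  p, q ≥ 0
min z = 6p - 8q

s.t.
  p + s1 = 11
  4p + 4q + s2 = 47
  q + s3 = 8
  p, q, s1, s2, s3 ≥ 0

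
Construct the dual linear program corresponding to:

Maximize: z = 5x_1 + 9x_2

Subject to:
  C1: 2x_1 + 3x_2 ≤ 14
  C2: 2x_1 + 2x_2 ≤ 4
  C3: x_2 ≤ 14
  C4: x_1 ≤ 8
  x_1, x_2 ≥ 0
Minimize: z = 14y1 + 4y2 + 14y3 + 8y4

Subject to:
  C1: -2y1 - 2y2 - y4 ≤ -5
  C2: -3y1 - 2y2 - y3 ≤ -9
  y1, y2, y3, y4 ≥ 0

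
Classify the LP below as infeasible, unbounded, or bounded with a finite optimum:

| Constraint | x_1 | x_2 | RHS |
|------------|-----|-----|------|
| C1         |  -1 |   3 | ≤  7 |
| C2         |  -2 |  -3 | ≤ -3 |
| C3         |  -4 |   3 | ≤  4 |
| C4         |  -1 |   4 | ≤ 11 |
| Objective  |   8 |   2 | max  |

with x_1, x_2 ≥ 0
Feasible point: (0, 1) satisfies every constraint, so the LP is feasible.
Direction d = (1, 0): for each constraint row a, a·d ≤ 0 —
  (-1)(1) + (3)(0) = -1 ≤ 0
  (-2)(1) + (-3)(0) = -2 ≤ 0
  (-4)(1) + (3)(0) = -4 ≤ 0
  (-1)(1) + (4)(0) = -1 ≤ 0
and d ≥ 0, so (0, 1) + t·d stays feasible for every t ≥ 0. Along this ray z = 8x_1 + 2x_2 changes by 8 per unit t, so z → +∞.

The LP is unbounded; z can be made arbitrarily large.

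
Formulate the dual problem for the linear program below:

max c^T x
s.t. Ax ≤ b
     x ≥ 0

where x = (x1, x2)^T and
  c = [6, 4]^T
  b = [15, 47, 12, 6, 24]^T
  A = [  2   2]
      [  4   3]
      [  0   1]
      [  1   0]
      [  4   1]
Minimize: z = 15y1 + 47y2 + 12y3 + 6y4 + 24y5

Subject to:
  C1: -2y1 - 4y2 - y4 - 4y5 ≤ -6
  C2: -2y1 - 3y2 - y3 - y5 ≤ -4
  y1, y2, y3, y4, y5 ≥ 0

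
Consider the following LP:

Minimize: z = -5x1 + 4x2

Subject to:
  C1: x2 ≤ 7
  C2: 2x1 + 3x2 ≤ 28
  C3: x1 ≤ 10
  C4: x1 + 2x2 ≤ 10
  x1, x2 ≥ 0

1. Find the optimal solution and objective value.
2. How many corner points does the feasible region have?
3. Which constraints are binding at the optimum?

1. x1 = 10, x2 = 0, z = -50
2. 3
3. C3, C4, x2 ≥ 0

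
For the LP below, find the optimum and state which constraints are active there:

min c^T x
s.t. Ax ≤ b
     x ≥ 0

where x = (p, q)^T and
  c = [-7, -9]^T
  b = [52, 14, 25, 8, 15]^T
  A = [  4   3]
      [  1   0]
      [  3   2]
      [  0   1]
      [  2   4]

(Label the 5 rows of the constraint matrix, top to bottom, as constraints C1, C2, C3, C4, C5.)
Optimal: p = 7.5, q = 0
Binding: C5, q ≥ 0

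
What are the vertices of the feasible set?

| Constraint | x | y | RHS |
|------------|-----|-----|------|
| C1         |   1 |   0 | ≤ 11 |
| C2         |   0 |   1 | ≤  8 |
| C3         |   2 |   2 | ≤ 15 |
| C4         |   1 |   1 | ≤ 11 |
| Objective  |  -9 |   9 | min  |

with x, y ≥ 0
Each vertex is the intersection of two constraint boundaries that also satisfies all remaining constraints:
  x = 0 and y = 0 → (0, 0)
  2x + 2y = 15 and y = 0 → (7.5, 0)
  2x + 2y = 15 and x = 0 → (0, 7.5)

Vertices: (0, 0), (7.5, 0), (0, 7.5)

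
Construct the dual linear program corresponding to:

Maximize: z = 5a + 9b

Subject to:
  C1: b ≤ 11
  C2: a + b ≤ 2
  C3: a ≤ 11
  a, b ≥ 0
Minimize: z = 11y1 + 2y2 + 11y3

Subject to:
  C1: -y2 - y3 ≤ -5
  C2: -y1 - y2 ≤ -9
  y1, y2, y3 ≥ 0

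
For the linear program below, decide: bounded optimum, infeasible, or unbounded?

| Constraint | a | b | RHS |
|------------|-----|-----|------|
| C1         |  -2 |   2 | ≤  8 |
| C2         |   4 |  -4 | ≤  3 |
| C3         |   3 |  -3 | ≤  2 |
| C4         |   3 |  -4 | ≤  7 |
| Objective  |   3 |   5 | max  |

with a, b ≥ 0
Feasible point: (0, 0) satisfies every constraint, so the LP is feasible.
Direction d = (1, 1): for each constraint row a, a·d ≤ 0 —
  (-2)(1) + (2)(1) = 0 ≤ 0
  (4)(1) + (-4)(1) = 0 ≤ 0
  (3)(1) + (-3)(1) = 0 ≤ 0
  (3)(1) + (-4)(1) = -1 ≤ 0
and d ≥ 0, so (0, 0) + t·d stays feasible for every t ≥ 0. Along this ray z = 3a + 5b changes by 8 per unit t, so z → +∞.

Unbounded: there is a feasible ray along which z → +∞.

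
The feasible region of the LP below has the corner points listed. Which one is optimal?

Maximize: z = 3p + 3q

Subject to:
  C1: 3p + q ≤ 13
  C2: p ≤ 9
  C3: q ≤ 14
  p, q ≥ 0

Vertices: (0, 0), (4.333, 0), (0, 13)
(0, 13) with z = 39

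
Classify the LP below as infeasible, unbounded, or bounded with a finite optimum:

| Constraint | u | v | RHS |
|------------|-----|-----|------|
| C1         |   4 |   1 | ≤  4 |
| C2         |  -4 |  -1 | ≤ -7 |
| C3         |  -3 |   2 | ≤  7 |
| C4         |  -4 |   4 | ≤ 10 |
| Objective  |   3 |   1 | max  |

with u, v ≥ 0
C1 requires 4u + v ≤ 4, while C2 (-4u - v ≤ -7) is equivalent to 4u + v ≥ 7. Together they would need 7 ≤ 4u + v ≤ 4, which is impossible since 7 > 4. No point satisfies all constraints.

Infeasible: no point satisfies all constraints simultaneously.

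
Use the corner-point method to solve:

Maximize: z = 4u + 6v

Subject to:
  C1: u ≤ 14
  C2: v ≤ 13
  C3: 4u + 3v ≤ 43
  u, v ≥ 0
Each vertex is the intersection of two constraint boundaries that also satisfies all remaining constraints:
  u = 0 and v = 0 → (0, 0)
  4u + 3v = 43 and v = 0 → (10.75, 0)
  v = 13 and 4u + 3v = 43 → (1, 13)
  v = 13 and u = 0 → (0, 13)

Evaluating z = 4u + 6v at each vertex:
  (0, 0): z = 0
  (10.75, 0): z = 43
  (1, 13): z = 82
  (0, 13): z = 78

The maximum is at (1, 13) with z = 82.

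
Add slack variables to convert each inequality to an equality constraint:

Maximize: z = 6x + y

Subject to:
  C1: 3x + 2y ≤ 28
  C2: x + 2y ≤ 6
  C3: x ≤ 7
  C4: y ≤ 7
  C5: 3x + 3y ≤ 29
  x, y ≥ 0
max z = 6x + y

s.t.
  3x + 2y + s1 = 28
  x + 2y + s2 = 6
  x + s3 = 7
  y + s4 = 7
  3x + 3y + s5 = 29
  x, y, s1, s2, s3, s4, s5 ≥ 0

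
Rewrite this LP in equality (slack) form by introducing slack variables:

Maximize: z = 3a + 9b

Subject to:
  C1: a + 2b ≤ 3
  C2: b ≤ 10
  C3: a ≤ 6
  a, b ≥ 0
max z = 3a + 9b

s.t.
  a + 2b + s1 = 3
  b + s2 = 10
  a + s3 = 6
  a, b, s1, s2, s3 ≥ 0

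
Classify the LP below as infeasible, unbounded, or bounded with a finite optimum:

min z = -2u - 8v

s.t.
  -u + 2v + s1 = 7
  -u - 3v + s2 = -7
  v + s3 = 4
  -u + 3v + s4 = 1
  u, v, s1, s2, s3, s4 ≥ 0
Feasible point: (4, 1) satisfies every constraint, so the LP is feasible.
Direction d = (1, 0): for each constraint row a, a·d ≤ 0 —
  (-1)(1) + (2)(0) = -1 ≤ 0
  (-1)(1) + (-3)(0) = -1 ≤ 0
  (0)(1) + (1)(0) = 0 ≤ 0
  (-1)(1) + (3)(0) = -1 ≤ 0
and d ≥ 0, so (4, 1) + t·d stays feasible for every t ≥ 0. Along this ray z = -2u - 8v changes by -2 per unit t, so z → −∞.

The LP is unbounded; z can be made arbitrarily small.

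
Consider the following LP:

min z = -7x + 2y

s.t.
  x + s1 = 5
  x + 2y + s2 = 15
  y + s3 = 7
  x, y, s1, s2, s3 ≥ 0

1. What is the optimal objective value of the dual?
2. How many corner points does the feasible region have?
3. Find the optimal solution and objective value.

1. -35 (by strong duality, equal to the primal optimum)
2. 5
3. x = 5, y = 0, z = -35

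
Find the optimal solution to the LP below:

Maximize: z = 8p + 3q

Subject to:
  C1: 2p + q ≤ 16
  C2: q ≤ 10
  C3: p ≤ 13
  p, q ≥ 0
p = 8, q = 0, z = 64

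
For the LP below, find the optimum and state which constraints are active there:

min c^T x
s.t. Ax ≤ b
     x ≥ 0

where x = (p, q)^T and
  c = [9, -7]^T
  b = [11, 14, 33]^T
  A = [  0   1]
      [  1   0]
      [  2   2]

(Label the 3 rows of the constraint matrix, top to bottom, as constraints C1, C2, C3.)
Optimal: p = 0, q = 11
Slack at optimum:
  C1: slack = 0 (binding)
  C2: slack = 14
  C3: slack = 11
  p ≥ 0: p = 0 (binding)
  q ≥ 0: q = 11
Binding constraints: C1, p ≥ 0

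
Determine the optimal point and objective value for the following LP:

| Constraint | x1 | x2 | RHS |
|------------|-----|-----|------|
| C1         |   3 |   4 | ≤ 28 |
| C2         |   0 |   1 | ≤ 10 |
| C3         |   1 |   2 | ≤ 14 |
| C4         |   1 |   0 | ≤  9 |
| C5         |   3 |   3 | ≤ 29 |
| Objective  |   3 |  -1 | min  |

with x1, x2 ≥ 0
Each vertex is the intersection of two constraint boundaries that also satisfies all remaining constraints:
  x1 = 0 and x2 = 0 → (0, 0)
  x1 = 9 and x2 = 0 → (9, 0)
  3x1 + 4x2 = 28 and x1 = 9 → (9, 0.25)
  3x1 + 4x2 = 28 and x1 + 2x2 = 14 → (0, 7)

Evaluating z = 3x1 - x2 at each vertex:
  (0, 0): z = 0
  (9, 0): z = 27
  (9, 0.25): z = 26.75
  (0, 7): z = -7

The minimum is at (0, 7) with z = -7.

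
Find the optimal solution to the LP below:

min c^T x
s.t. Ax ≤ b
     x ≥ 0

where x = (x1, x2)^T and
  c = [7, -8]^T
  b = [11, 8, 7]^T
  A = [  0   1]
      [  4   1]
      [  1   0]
Each vertex is the intersection of two constraint boundaries that also satisfies all remaining constraints:
  x1 = 0 and x2 = 0 → (0, 0)
  4x1 + x2 = 8 and x2 = 0 → (2, 0)
  4x1 + x2 = 8 and x1 = 0 → (0, 8)

Evaluating z = 7x1 - 8x2 at each vertex:
  (0, 0): z = 0
  (2, 0): z = 14
  (0, 8): z = -64

The minimum is at (0, 8) with z = -64.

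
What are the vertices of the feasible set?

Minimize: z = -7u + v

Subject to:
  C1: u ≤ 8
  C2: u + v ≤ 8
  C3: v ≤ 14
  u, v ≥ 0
Each vertex is the intersection of two constraint boundaries that also satisfies all remaining constraints:
  u = 0 and v = 0 → (0, 0)
  u = 8 and u + v = 8 → (8, 0)
  u + v = 8 and u = 0 → (0, 8)

Vertices: (0, 0), (8, 0), (0, 8)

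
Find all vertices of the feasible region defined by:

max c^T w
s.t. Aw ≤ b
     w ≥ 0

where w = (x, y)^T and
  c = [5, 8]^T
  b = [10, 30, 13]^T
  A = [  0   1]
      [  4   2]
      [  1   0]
Each vertex is the intersection of two constraint boundaries that also satisfies all remaining constraints:
  x = 0 and y = 0 → (0, 0)
  4x + 2y = 30 and y = 0 → (7.5, 0)
  y = 10 and 4x + 2y = 30 → (2.5, 10)
  y = 10 and x = 0 → (0, 10)

Vertices: (0, 0), (7.5, 0), (2.5, 10), (0, 10)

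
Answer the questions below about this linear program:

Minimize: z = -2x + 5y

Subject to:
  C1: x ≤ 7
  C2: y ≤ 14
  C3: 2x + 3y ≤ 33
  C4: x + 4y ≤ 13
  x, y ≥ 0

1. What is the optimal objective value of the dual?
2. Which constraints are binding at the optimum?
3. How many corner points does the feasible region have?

1. -14 (by strong duality, equal to the primal optimum)
2. C1, y ≥ 0
3. 4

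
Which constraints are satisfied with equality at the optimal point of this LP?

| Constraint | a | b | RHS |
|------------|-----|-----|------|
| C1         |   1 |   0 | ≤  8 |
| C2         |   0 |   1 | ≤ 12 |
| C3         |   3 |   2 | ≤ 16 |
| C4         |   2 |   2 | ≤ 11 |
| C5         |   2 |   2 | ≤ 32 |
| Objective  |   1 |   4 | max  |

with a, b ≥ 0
Optimal: a = 0, b = 5.5
Slack at optimum:
  C1: slack = 8
  C2: slack = 6.5
  C3: slack = 5
  C4: slack = 0 (binding)
  C5: slack = 21
  a ≥ 0: a = 0 (binding)
  b ≥ 0: b = 5.5
Binding constraints: C4, a ≥ 0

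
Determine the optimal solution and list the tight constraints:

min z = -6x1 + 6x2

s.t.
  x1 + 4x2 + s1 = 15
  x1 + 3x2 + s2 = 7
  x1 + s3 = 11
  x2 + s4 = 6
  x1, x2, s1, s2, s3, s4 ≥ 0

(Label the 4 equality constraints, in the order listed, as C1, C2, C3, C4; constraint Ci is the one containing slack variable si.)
Optimal: x1 = 7, x2 = 0
Binding: C2, x2 ≥ 0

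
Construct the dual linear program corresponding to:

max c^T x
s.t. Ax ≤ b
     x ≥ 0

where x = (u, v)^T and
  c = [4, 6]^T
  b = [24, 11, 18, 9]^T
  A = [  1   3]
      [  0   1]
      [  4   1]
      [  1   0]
Minimize: z = 24y1 + 11y2 + 18y3 + 9y4

Subject to:
  C1: -y1 - 4y3 - y4 ≤ -4
  C2: -3y1 - y2 - y3 ≤ -6
  y1, y2, y3, y4 ≥ 0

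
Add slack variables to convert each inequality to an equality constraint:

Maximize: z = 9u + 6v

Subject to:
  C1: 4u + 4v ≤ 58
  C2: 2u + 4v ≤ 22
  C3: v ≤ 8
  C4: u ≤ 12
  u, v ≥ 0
max z = 9u + 6v

s.t.
  4u + 4v + s1 = 58
  2u + 4v + s2 = 22
  v + s3 = 8
  u + s4 = 12
  u, v, s1, s2, s3, s4 ≥ 0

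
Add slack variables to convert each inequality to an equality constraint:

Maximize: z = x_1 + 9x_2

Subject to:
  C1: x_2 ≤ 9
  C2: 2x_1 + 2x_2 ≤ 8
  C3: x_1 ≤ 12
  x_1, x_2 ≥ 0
max z = x_1 + 9x_2

s.t.
  x_2 + s1 = 9
  2x_1 + 2x_2 + s2 = 8
  x_1 + s3 = 12
  x_1, x_2, s1, s2, s3 ≥ 0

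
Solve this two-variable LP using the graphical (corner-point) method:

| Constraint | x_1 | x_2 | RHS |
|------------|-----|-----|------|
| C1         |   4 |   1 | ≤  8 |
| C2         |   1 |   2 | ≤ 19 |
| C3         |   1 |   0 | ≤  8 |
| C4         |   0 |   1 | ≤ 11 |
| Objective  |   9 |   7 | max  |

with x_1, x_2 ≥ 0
Each vertex is the intersection of two constraint boundaries that also satisfies all remaining constraints:
  x_1 = 0 and x_2 = 0 → (0, 0)
  4x_1 + x_2 = 8 and x_2 = 0 → (2, 0)
  4x_1 + x_2 = 8 and x_1 = 0 → (0, 8)

Evaluating z = 9x_1 + 7x_2 at each vertex:
  (0, 0): z = 0
  (2, 0): z = 18
  (0, 8): z = 56

The maximum is at (0, 8) with z = 56.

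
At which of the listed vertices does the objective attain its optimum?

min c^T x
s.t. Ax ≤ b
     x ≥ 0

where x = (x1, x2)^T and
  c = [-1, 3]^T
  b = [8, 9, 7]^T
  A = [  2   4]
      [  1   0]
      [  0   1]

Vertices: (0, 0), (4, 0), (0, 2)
Evaluating z = -x1 + 3x2 at each vertex:
  (0, 0): z = 0
  (4, 0): z = -4
  (0, 2): z = 6

The smallest value is z = -4, attained at (4, 0).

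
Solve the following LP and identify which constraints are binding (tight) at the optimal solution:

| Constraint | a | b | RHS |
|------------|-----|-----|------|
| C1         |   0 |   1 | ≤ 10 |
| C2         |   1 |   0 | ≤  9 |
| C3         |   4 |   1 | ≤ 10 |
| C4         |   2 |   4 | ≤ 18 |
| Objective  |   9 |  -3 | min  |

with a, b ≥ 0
Optimal: a = 0, b = 4.5
Slack at optimum:
  C1: slack = 5.5
  C2: slack = 9
  C3: slack = 5.5
  C4: slack = 0 (binding)
  a ≥ 0: a = 0 (binding)
  b ≥ 0: b = 4.5
Binding constraints: C4, a ≥ 0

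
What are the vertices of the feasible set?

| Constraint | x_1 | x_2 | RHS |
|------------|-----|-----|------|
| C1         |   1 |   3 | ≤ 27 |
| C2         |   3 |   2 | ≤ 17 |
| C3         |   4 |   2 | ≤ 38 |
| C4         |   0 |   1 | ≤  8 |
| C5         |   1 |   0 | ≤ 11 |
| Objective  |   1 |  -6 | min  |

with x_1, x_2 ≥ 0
Each vertex is the intersection of two constraint boundaries that also satisfies all remaining constraints:
  x_1 = 0 and x_2 = 0 → (0, 0)
  3x_1 + 2x_2 = 17 and x_2 = 0 → (5.667, 0)
  3x_1 + 2x_2 = 17 and x_2 = 8 → (0.3333, 8)
  x_2 = 8 and x_1 = 0 → (0, 8)

Vertices: (0, 0), (5.667, 0), (0.3333, 8), (0, 8)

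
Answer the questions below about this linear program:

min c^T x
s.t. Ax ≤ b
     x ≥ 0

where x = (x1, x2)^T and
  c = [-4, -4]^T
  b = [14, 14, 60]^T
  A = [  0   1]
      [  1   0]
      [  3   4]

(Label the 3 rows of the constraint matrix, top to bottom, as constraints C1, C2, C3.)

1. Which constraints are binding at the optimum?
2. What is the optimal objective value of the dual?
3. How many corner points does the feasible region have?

1. C2, C3
2. -74 (by strong duality, equal to the primal optimum)
3. 5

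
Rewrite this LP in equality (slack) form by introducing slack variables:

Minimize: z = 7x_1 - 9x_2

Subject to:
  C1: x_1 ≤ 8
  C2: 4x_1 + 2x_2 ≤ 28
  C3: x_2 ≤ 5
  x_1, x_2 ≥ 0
min z = 7x_1 - 9x_2

s.t.
  x_1 + s1 = 8
  4x_1 + 2x_2 + s2 = 28
  x_2 + s3 = 5
  x_1, x_2, s1, s2, s3 ≥ 0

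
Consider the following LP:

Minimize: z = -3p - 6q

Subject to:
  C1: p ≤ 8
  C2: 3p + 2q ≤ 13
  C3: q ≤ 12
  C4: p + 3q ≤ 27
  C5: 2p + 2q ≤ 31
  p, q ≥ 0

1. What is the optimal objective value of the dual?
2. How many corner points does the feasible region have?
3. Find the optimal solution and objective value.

1. -39 (by strong duality, equal to the primal optimum)
2. 3
3. p = 0, q = 6.5, z = -39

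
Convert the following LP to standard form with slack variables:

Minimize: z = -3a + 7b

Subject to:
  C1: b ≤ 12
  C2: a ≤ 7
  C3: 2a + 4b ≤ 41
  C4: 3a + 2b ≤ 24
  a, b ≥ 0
min z = -3a + 7b

s.t.
  b + s1 = 12
  a + s2 = 7
  2a + 4b + s3 = 41
  3a + 2b + s4 = 24
  a, b, s1, s2, s3, s4 ≥ 0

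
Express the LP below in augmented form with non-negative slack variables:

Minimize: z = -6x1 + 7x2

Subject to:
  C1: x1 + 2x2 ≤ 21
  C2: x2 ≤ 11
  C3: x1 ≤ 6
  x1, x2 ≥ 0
min z = -6x1 + 7x2

s.t.
  x1 + 2x2 + s1 = 21
  x2 + s2 = 11
  x1 + s3 = 6
  x1, x2, s1, s2, s3 ≥ 0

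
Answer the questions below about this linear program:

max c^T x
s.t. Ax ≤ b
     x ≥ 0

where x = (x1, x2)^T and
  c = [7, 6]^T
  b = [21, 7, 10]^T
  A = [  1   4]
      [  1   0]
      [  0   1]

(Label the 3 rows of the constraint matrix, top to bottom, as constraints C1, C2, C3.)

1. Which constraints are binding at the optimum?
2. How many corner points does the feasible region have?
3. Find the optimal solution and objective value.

1. C1, C2
2. 4
3. x1 = 7, x2 = 3.5, z = 70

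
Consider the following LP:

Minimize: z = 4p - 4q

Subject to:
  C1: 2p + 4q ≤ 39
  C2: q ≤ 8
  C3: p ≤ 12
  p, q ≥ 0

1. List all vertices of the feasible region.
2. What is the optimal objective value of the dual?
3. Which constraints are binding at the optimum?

1. (0, 0), (12, 0), (12, 3.75), (3.5, 8), (0, 8)
2. -32 (by strong duality, equal to the primal optimum)
3. C2, p ≥ 0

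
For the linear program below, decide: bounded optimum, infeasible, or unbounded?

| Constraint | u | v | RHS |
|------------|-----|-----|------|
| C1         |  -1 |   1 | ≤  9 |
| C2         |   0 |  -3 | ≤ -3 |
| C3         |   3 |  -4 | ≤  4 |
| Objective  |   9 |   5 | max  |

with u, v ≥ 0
Feasible point: (0, 1) satisfies every constraint, so the LP is feasible.
Direction d = (1, 1): for each constraint row a, a·d ≤ 0 —
  (-1)(1) + (1)(1) = 0 ≤ 0
  (0)(1) + (-3)(1) = -3 ≤ 0
  (3)(1) + (-4)(1) = -1 ≤ 0
and d ≥ 0, so (0, 1) + t·d stays feasible for every t ≥ 0. Along this ray z = 9u + 5v changes by 14 per unit t, so z → +∞.

The LP is unbounded; z can be made arbitrarily large.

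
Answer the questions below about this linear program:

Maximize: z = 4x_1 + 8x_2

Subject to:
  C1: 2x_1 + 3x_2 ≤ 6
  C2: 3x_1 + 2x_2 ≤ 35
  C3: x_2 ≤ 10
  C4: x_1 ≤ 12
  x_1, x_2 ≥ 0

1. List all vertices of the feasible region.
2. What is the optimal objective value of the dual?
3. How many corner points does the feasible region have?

1. (0, 0), (3, 0), (0, 2)
2. 16 (by strong duality, equal to the primal optimum)
3. 3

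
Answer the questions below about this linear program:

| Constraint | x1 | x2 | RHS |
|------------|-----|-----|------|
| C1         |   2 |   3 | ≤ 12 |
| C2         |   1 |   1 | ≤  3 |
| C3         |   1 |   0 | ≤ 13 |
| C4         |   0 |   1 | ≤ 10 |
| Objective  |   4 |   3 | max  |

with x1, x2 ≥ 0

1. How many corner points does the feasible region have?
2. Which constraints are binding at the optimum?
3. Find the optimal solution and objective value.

1. 3
2. C2, x2 ≥ 0
3. x1 = 3, x2 = 0, z = 12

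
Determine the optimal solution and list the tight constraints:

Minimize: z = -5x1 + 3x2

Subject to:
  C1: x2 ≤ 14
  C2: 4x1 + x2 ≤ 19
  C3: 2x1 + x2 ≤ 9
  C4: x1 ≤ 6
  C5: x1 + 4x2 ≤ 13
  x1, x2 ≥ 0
Optimal: x1 = 4.5, x2 = 0
Slack at optimum:
  C1: slack = 14
  C2: slack = 1
  C3: slack = 0 (binding)
  C4: slack = 1.5
  C5: slack = 8.5
  x1 ≥ 0: x1 = 4.5
  x2 ≥ 0: x2 = 0 (binding)
Binding constraints: C3, x2 ≥ 0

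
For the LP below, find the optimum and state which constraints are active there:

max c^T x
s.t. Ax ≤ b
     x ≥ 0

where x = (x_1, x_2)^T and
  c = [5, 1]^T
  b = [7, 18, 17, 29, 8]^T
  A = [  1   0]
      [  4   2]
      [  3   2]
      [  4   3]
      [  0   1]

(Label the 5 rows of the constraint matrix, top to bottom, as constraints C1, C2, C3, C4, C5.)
Optimal: x_1 = 4.5, x_2 = 0
Slack at optimum:
  C1: slack = 2.5
  C2: slack = 0 (binding)
  C3: slack = 3.5
  C4: slack = 11
  C5: slack = 8
  x_1 ≥ 0: x_1 = 4.5
  x_2 ≥ 0: x_2 = 0 (binding)
Binding constraints: C2, x_2 ≥ 0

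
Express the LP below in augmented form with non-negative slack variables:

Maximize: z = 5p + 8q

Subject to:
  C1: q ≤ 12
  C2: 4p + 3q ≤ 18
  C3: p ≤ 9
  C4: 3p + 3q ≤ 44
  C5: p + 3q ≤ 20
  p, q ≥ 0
max z = 5p + 8q

s.t.
  q + s1 = 12
  4p + 3q + s2 = 18
  p + s3 = 9
  3p + 3q + s4 = 44
  p + 3q + s5 = 20
  p, q, s1, s2, s3, s4, s5 ≥ 0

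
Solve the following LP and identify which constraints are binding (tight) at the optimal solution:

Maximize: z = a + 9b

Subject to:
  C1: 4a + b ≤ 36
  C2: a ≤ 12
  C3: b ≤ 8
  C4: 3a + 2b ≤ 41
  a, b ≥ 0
Optimal: a = 7, b = 8
Slack at optimum:
  C1: slack = 0 (binding)
  C2: slack = 5
  C3: slack = 0 (binding)
  C4: slack = 4
  a ≥ 0: a = 7
  b ≥ 0: b = 8
Binding constraints: C1, C3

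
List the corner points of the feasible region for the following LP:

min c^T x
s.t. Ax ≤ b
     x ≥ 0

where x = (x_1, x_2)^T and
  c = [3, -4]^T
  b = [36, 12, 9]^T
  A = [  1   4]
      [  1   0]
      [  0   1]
Each vertex is the intersection of two constraint boundaries that also satisfies all remaining constraints:
  x_1 = 0 and x_2 = 0 → (0, 0)
  x_1 = 12 and x_2 = 0 → (12, 0)
  x_1 + 4x_2 = 36 and x_1 = 12 → (12, 6)
  x_1 + 4x_2 = 36 and x_2 = 9 → (0, 9)

Vertices: (0, 0), (12, 0), (12, 6), (0, 9)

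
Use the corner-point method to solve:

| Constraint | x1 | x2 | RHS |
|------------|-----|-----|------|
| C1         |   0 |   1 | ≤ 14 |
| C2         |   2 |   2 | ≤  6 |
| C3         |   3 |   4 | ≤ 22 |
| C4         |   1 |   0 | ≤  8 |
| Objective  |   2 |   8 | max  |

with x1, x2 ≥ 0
Each vertex is the intersection of two constraint boundaries that also satisfies all remaining constraints:
  x1 = 0 and x2 = 0 → (0, 0)
  2x1 + 2x2 = 6 and x2 = 0 → (3, 0)
  2x1 + 2x2 = 6 and x1 = 0 → (0, 3)

Evaluating z = 2x1 + 8x2 at each vertex:
  (0, 0): z = 0
  (3, 0): z = 6
  (0, 3): z = 24

The maximum is at (0, 3) with z = 24.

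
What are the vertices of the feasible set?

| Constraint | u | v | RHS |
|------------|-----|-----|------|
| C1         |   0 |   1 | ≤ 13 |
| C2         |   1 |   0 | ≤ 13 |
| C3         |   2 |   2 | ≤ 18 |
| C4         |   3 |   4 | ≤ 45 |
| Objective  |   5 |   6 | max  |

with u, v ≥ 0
Each vertex is the intersection of two constraint boundaries that also satisfies all remaining constraints:
  u = 0 and v = 0 → (0, 0)
  2u + 2v = 18 and v = 0 → (9, 0)
  2u + 2v = 18 and u = 0 → (0, 9)

Vertices: (0, 0), (9, 0), (0, 9)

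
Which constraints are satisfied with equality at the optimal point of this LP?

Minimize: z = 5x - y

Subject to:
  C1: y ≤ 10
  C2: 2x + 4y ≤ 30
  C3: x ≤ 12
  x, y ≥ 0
Optimal: x = 0, y = 7.5
Slack at optimum:
  C1: slack = 2.5
  C2: slack = 0 (binding)
  C3: slack = 12
  x ≥ 0: x = 0 (binding)
  y ≥ 0: y = 7.5
Binding constraints: C2, x ≥ 0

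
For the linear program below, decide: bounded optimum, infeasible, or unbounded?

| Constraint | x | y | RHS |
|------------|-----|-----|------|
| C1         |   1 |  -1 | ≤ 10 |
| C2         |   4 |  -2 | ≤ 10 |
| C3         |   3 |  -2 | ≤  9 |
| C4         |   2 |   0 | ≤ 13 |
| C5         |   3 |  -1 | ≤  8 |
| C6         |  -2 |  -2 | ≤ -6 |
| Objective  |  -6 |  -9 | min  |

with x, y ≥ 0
Feasible point: (0, 3) satisfies every constraint, so the LP is feasible.
Direction d = (0, 1): for each constraint row a, a·d ≤ 0 —
  (1)(0) + (-1)(1) = -1 ≤ 0
  (4)(0) + (-2)(1) = -2 ≤ 0
  (3)(0) + (-2)(1) = -2 ≤ 0
  (2)(0) + (0)(1) = 0 ≤ 0
  (3)(0) + (-1)(1) = -1 ≤ 0
  (-2)(0) + (-2)(1) = -2 ≤ 0
and d ≥ 0, so (0, 3) + t·d stays feasible for every t ≥ 0. Along this ray z = -6x - 9y changes by -9 per unit t, so z → −∞.

Unbounded — the objective can decrease without bound over the feasible region.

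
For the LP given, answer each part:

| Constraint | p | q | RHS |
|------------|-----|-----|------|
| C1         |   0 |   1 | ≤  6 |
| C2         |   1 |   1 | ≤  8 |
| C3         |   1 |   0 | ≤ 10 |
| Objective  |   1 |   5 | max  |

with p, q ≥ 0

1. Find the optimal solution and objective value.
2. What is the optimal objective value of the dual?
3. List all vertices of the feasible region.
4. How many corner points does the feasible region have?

1. p = 2, q = 6, z = 32
2. 32 (by strong duality, equal to the primal optimum)
3. (0, 0), (8, 0), (2, 6), (0, 6)
4. 4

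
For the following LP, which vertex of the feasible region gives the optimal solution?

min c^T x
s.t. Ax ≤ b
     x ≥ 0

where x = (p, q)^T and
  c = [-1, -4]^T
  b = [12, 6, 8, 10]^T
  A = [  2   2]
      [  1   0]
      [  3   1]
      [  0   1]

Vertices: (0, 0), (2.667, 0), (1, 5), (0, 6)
Evaluating z = -p - 4q at each vertex:
  (0, 0): z = 0
  (2.667, 0): z = -2.667
  (1, 5): z = -21
  (0, 6): z = -24

The smallest value is z = -24, attained at (0, 6).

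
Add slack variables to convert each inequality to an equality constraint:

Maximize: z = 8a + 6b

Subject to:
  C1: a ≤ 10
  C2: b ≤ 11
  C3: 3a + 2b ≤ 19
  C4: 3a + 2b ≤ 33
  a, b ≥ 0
max z = 8a + 6b

s.t.
  a + s1 = 10
  b + s2 = 11
  3a + 2b + s3 = 19
  3a + 2b + s4 = 33
  a, b, s1, s2, s3, s4 ≥ 0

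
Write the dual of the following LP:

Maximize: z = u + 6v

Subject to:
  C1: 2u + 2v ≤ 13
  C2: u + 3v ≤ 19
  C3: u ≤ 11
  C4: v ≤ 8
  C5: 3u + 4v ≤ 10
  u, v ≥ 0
Minimize: z = 13y1 + 19y2 + 11y3 + 8y4 + 10y5

Subject to:
  C1: -2y1 - y2 - y3 - 3y5 ≤ -1
  C2: -2y1 - 3y2 - y4 - 4y5 ≤ -6
  y1, y2, y3, y4, y5 ≥ 0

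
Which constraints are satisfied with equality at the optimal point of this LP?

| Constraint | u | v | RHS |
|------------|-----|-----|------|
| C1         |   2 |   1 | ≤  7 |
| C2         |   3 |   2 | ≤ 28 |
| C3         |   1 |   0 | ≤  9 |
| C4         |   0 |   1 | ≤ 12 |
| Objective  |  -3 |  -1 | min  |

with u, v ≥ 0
Optimal: u = 3.5, v = 0
Binding: C1, v ≥ 0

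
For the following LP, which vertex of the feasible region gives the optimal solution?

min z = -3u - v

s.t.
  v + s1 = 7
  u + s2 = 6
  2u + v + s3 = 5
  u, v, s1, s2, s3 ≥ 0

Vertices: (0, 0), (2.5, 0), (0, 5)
Evaluating z = -3u - v at each vertex:
  (0, 0): z = 0
  (2.5, 0): z = -7.5
  (0, 5): z = -5

The smallest value is z = -7.5, attained at (2.5, 0).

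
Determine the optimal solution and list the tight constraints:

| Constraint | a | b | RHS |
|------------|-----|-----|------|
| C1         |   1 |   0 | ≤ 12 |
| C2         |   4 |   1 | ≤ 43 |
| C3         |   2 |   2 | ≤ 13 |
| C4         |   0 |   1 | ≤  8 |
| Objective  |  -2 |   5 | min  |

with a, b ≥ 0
Optimal: a = 6.5, b = 0
Binding: C3, b ≥ 0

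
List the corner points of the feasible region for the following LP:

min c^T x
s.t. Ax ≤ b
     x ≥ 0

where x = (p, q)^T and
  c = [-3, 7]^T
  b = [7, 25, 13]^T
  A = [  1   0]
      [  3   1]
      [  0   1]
Each vertex is the intersection of two constraint boundaries that also satisfies all remaining constraints:
  p = 0 and q = 0 → (0, 0)
  p = 7 and q = 0 → (7, 0)
  p = 7 and 3p + q = 25 → (7, 4)
  3p + q = 25 and q = 13 → (4, 13)
  q = 13 and p = 0 → (0, 13)

Vertices: (0, 0), (7, 0), (7, 4), (4, 13), (0, 13)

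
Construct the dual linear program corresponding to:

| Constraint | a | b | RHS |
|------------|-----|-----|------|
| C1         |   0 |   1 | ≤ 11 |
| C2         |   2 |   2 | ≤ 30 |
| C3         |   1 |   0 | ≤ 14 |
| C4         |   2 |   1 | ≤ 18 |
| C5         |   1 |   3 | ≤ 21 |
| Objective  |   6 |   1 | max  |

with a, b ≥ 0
Minimize: z = 11y1 + 30y2 + 14y3 + 18y4 + 21y5

Subject to:
  C1: -2y2 - y3 - 2y4 - y5 ≤ -6
  C2: -y1 - 2y2 - y4 - 3y5 ≤ -1
  y1, y2, y3, y4, y5 ≥ 0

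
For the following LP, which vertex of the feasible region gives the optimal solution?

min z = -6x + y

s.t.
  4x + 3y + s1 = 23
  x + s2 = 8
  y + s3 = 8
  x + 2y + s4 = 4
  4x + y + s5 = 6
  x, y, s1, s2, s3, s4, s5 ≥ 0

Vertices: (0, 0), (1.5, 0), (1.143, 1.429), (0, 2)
Evaluating z = -6x + y at each vertex:
  (0, 0): z = 0
  (1.5, 0): z = -9
  (1.143, 1.429): z = -5.429
  (0, 2): z = 2

The smallest value is z = -9, attained at (1.5, 0).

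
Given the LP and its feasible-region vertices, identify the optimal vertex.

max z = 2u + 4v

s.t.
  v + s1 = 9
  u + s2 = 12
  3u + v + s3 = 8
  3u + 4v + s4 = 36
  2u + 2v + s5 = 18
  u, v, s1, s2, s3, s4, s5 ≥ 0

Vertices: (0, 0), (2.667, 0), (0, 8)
(0, 8) with z = 32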